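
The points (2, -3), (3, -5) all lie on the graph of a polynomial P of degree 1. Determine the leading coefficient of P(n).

-2

Write P(n) = an + b. Substituting each data point gives a linear system:
  2a + b = -3
  3a + b = -5
Solving the system yields a = -2, b = 1.
So P(n) = -2n + 1.
The leading coefficient is -2.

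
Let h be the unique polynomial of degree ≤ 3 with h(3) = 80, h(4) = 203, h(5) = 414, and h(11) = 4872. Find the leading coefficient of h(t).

4

Write h(t) = at^3 + bt^2 + ct + d. Substituting each data point gives a linear system:
  27a + 9b + 3c + d = 80
  64a + 16b + 4c + d = 203
  125a + 25b + 5c + d = 414
  1331a + 121b + 11c + d = 4872
Solving the system yields a = 4, b = -4, c = 3, d = -1.
So h(t) = 4t^3 - 4t^2 + 3t - 1.
The leading coefficient is 4.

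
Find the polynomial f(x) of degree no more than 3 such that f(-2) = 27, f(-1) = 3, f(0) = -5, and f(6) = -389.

Write f(x) = ax^3 + bx^2 + cx + d. Substituting each data point gives a linear system:
  -8a + 4b - 2c + d = 27
  -a + b - c + d = 3
  d = -5
  216a + 36b + 6c + d = -389
Solving the system yields a = -2, b = 2, c = -4, d = -5.
So f(x) = -2x³ + 2x² - 4x - 5.
Check: f(0) = -5. ✓

f(x) = -2x^3 + 2x^2 - 4x - 5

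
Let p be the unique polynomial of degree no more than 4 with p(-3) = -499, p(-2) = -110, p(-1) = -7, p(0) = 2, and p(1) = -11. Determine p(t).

p(t) = -5t^4 + 2t^3 - 6t^2 - 4t + 2

Write p(t) = at^4 + bt^3 + ct^2 + dt + e. Substituting each data point gives a linear system:
  81a - 27b + 9c - 3d + e = -499
  16a - 8b + 4c - 2d + e = -110
  a - b + c - d + e = -7
  e = 2
  a + b + c + d + e = -11
Solving the system yields a = -5, b = 2, c = -6, d = -4, e = 2.
So p(t) = -5t^4 + 2t^3 - 6t^2 - 4t + 2.
Check: p(1) = -11. ✓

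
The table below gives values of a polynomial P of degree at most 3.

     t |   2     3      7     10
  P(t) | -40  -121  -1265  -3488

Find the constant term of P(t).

2

Write P(t) = at^3 + bt^2 + ct + d. Substituting each data point gives a linear system:
  8a + 4b + 2c + d = -40
  27a + 9b + 3c + d = -121
  343a + 49b + 7c + d = -1265
  1000a + 100b + 10c + d = -3488
Solving the system yields a = -3, b = -5, c = 1, d = 2.
So P(t) = -3t^3 - 5t^2 + t + 2.
The constant term is 2.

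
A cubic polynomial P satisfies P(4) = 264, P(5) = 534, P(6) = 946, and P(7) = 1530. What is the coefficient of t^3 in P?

5

Write P(t) = at^3 + bt^2 + ct + d. Substituting each data point gives a linear system:
  64a + 16b + 4c + d = 264
  125a + 25b + 5c + d = 534
  216a + 36b + 6c + d = 946
  343a + 49b + 7c + d = 1530
Solving the system yields a = 5, b = -4, c = 1, d = 4.
So P(t) = 5t^3 - 4t^2 + t + 4.
The leading coefficient is 5.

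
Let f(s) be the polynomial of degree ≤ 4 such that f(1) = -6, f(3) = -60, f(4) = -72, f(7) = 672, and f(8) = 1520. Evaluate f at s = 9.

2898

Using the Lagrange interpolation formula with nodes 1, 3, 4, 7, 8:
  L_0(s) = (s - 3)(s - 4)(s - 7)(s - 8) / 252
  L_1(s) = (s - 1)(s - 4)(s - 7)(s - 8) / -40
  L_2(s) = (s - 1)(s - 3)(s - 7)(s - 8) / 36
  L_3(s) = (s - 1)(s - 3)(s - 4)(s - 8) / -72
  L_4(s) = (s - 1)(s - 3)(s - 4)(s - 7) / 140
Then f(s) = -6·L_0(s) - 60·L_1(s) - 72·L_2(s) + 672·L_3(s) + 1520·L_4(s).
Expanding and collecting terms gives f(s) = s^4 - 5s^3 - 2s.
Evaluating at s = 9: f(9) = 2898.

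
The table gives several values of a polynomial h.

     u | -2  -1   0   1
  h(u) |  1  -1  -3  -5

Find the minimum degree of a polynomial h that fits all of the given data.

1

Forward differences of the values at u = -2, -1, 0, 1:
  h  : 1  -1  -3  -5
  Δ  : -2  -2  -2
  Δ^2: 0  0
  Δ^3: 0
The first differences are constant (-2) and nonzero, while all higher differences vanish, so the minimal degree is 1.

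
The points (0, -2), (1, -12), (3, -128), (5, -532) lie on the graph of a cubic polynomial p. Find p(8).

-2098

Write p(u) = au^3 + bu^2 + cu + d. Substituting each data point gives a linear system:
  d = -2
  a + b + c + d = -12
  27a + 9b + 3c + d = -128
  125a + 25b + 5c + d = -532
Solving the system yields a = -4, b = 0, c = -6, d = -2.
So p(u) = -4u^3 - 6u - 2.
Then p(8) = -2098.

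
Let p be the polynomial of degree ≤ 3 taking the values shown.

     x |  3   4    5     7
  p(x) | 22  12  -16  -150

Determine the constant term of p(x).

4

Write p(x) = ax^3 + bx^2 + cx + d. Substituting each data point gives a linear system:
  27a + 9b + 3c + d = 22
  64a + 16b + 4c + d = 12
  125a + 25b + 5c + d = -16
  343a + 49b + 7c + d = -150
Solving the system yields a = -1, b = 3, c = 6, d = 4.
So p(x) = -x³ + 3x² + 6x + 4.
The constant term is 4.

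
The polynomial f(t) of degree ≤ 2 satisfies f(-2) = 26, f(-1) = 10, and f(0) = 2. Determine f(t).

f(t) = 4t^2 - 4t + 2

Using the Lagrange interpolation formula with nodes -2, -1, 0:
  L_0(t) = (t + 1)t / 2
  L_1(t) = (t + 2)t / -1
  L_2(t) = (t + 2)(t + 1) / 2
Then f(t) = 26·L_0(t) + 10·L_1(t) + 2·L_2(t).
Expanding and collecting terms gives f(t) = 4t^2 - 4t + 2.
Check: f(0) = 2. ✓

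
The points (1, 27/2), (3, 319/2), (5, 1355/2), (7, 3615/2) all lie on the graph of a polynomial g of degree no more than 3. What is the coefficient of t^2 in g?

3/2

Write g(t) = at^3 + bt^2 + ct + d. Substituting each data point gives a linear system:
  a + b + c + d = 27/2
  27a + 9b + 3c + d = 319/2
  125a + 25b + 5c + d = 1355/2
  343a + 49b + 7c + d = 3615/2
Solving the system yields a = 5, b = 3/2, c = 2, d = 5.
So g(t) = 5t^3 + (3/2)t^2 + 2t + 5.
The coefficient of t^2 is 3/2.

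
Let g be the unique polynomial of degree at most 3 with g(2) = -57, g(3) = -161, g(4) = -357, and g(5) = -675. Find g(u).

Write g(u) = au^3 + bu^2 + cu + d. Substituting each data point gives a linear system:
  8a + 4b + 2c + d = -57
  27a + 9b + 3c + d = -161
  64a + 16b + 4c + d = -357
  125a + 25b + 5c + d = -675
Solving the system yields a = -5, b = -1, c = -4, d = -5.
So g(u) = -5u^3 - u^2 - 4u - 5.
Check: g(3) = -161. ✓

g(u) = -5u^3 - u^2 - 4u - 5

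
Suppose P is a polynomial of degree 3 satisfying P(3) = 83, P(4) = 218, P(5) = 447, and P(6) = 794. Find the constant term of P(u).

2

Write P(u) = au^3 + bu^2 + cu + d. Substituting each data point gives a linear system:
  27a + 9b + 3c + d = 83
  64a + 16b + 4c + d = 218
  125a + 25b + 5c + d = 447
  216a + 36b + 6c + d = 794
Solving the system yields a = 4, b = -1, c = -6, d = 2.
So P(u) = 4u³ - u² - 6u + 2.
The constant term is 2.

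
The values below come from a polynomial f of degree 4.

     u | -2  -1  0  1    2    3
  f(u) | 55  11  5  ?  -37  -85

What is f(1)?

-5

On equispaced nodes a degree-4 polynomial has vanishing fifth forward difference, so
  - f(-2) + 5·f(-1) - 10·f(0) + 10·f(1) - 5·f(2) + f(3) = 0.
Substituting the known values and solving for f(1):
  10·f(1) = -50
  f(1) = -5.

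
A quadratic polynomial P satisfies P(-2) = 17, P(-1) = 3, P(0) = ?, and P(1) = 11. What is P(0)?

1

On equispaced nodes a degree-2 polynomial has vanishing third forward difference, so
  - P(-2) + 3·P(-1) - 3·P(0) + P(1) = 0.
Substituting the known values and solving for P(0):
  -3·P(0) = -3
  P(0) = 1.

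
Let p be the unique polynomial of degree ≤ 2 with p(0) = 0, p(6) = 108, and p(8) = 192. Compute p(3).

27

Write p(s) = as^2 + bs + c. Substituting each data point gives a linear system:
  c = 0
  36a + 6b + c = 108
  64a + 8b + c = 192
Solving the system yields a = 3, b = 0, c = 0.
So p(s) = 3s².
Then p(3) = 27.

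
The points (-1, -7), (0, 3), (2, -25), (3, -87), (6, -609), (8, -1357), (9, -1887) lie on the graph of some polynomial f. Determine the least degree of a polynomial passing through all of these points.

Divided differences on the nodes -1, 0, 2, 3, 6, 8, 9:
  order 0: -7  3  -25  -87  -609  -1357  -1887
  order 1: 10  -14  -62  -174  -374  -530
  order 2: -8  -16  -28  -40  -52
  order 3: -2  -2  -2  -2
  order 4: 0  0  0
  order 5: 0  0
  order 6: 0
The order-3 divided differences are all -2 (nonzero) and every higher order vanishes, so the data lies on a polynomial of degree exactly 3.

3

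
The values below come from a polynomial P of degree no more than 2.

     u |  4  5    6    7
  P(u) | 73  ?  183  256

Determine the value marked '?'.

The 3 known points determine the degree-2 polynomial uniquely.
Write P(u) = au^2 + bu + c. Substituting each data point gives a linear system:
  16a + 4b + c = 73
  36a + 6b + c = 183
  49a + 7b + c = 256
Solving the system yields a = 6, b = -5, c = -3.
So P(u) = 6u^2 - 5u - 3.
Then P(5) = 122.

122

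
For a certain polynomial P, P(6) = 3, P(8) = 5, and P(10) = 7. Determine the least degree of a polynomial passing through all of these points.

Divided differences on the nodes 6, 8, 10:
  order 0: 3  5  7
  order 1: 1  1
  order 2: 0
The order-1 divided differences are all 1 (nonzero) and every higher order vanishes, so the data lies on a polynomial of degree exactly 1.

1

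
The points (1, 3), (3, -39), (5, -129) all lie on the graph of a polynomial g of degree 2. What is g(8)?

Write g(n) = an^2 + bn + c. Substituting each data point gives a linear system:
  a + b + c = 3
  9a + 3b + c = -39
  25a + 5b + c = -129
Solving the system yields a = -6, b = 3, c = 6.
So g(n) = -6n^2 + 3n + 6.
Then g(8) = -354.

-354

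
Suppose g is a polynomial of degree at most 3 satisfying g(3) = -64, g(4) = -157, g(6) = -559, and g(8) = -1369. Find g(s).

g(s) = -3s^3 + 3s^2 - 3s - 1

Write g(s) = as^3 + bs^2 + cs + d. Substituting each data point gives a linear system:
  27a + 9b + 3c + d = -64
  64a + 16b + 4c + d = -157
  216a + 36b + 6c + d = -559
  512a + 64b + 8c + d = -1369
Solving the system yields a = -3, b = 3, c = -3, d = -1.
So g(s) = -3s^3 + 3s^2 - 3s - 1.
Check: g(3) = -64. ✓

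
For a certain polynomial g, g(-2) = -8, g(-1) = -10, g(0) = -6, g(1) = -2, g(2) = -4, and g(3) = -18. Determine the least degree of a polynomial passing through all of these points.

Forward differences of the values at s = -2, -1, 0, 1, 2, 3:
  g  : -8  -10  -6  -2  -4  -18
  Δ  : -2  4  4  -2  -14
  Δ^2: 6  0  -6  -12
  Δ^3: -6  -6  -6
  Δ^4: 0  0
  Δ^5: 0
The third differences are constant (-6) and nonzero, while all higher differences vanish, so the minimal degree is 3.

3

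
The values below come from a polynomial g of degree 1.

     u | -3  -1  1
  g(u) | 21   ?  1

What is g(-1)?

On equispaced nodes a degree-1 polynomial has vanishing second forward difference, so
  g(-3) - 2·g(-1) + g(1) = 0.
Substituting the known values and solving for g(-1):
  -2·g(-1) = -22
  g(-1) = 11.

11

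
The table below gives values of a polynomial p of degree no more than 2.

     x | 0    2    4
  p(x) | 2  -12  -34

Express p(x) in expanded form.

p(x) = -x^2 - 5x + 2

Write p(x) = ax^2 + bx + c. Substituting each data point gives a linear system:
  c = 2
  4a + 2b + c = -12
  16a + 4b + c = -34
Solving the system yields a = -1, b = -5, c = 2.
So p(x) = -x² - 5x + 2.
Check: p(2) = -12. ✓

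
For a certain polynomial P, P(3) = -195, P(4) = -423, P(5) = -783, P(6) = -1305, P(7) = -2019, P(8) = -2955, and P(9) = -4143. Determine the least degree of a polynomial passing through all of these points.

Forward differences of the values at s = 3, 4, 5, 6, 7, 8, 9:
  P  : -195  -423  -783  -1305  -2019  -2955  -4143
  Δ  : -228  -360  -522  -714  -936  -1188
  Δ^2: -132  -162  -192  -222  -252
  Δ^3: -30  -30  -30  -30
  Δ^4: 0  0  0
  Δ^5: 0  0
  Δ^6: 0
The third differences are constant (-30) and nonzero, while all higher differences vanish, so the minimal degree is 3.

3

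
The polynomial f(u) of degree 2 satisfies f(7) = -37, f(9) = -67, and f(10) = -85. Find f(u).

f(u) = -u^2 + u + 5

Write f(u) = au^2 + bu + c. Substituting each data point gives a linear system:
  49a + 7b + c = -37
  81a + 9b + c = -67
  100a + 10b + c = -85
Solving the system yields a = -1, b = 1, c = 5.
So f(u) = -u² + u + 5.
Check: f(10) = -85. ✓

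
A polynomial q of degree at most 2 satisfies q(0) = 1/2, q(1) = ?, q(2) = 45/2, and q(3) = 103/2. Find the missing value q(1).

11/2

The 3 known points determine the degree-2 polynomial uniquely.
Write q(u) = au^2 + bu + c. Substituting each data point gives a linear system:
  c = 1/2
  4a + 2b + c = 45/2
  9a + 3b + c = 103/2
Solving the system yields a = 6, b = -1, c = 1/2.
So q(u) = 6u^2 - u + 1/2.
Then q(1) = 11/2.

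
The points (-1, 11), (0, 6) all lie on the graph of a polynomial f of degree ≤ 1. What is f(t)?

f(t) = -5t + 6

Using the Lagrange interpolation formula with nodes -1, 0:
  L_0(t) = t / -1
  L_1(t) = (t + 1) / 1
Then f(t) = 11·L_0(t) + 6·L_1(t).
Expanding and collecting terms gives f(t) = -5t + 6.
Check: f(-1) = 11. ✓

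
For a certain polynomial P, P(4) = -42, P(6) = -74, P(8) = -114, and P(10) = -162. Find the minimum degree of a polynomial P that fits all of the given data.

2

Forward differences of the values at u = 4, 6, 8, 10:
  P  : -42  -74  -114  -162
  Δ  : -32  -40  -48
  Δ^2: -8  -8
  Δ^3: 0
The second differences are constant (-8) and nonzero, while all higher differences vanish, so the minimal degree is 2.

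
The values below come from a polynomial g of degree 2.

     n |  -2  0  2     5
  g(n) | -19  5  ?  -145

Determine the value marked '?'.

-19

The 3 known points determine the degree-2 polynomial uniquely.
Write g(n) = an^2 + bn + c. Substituting each data point gives a linear system:
  4a - 2b + c = -19
  c = 5
  25a + 5b + c = -145
Solving the system yields a = -6, b = 0, c = 5.
So g(n) = -6n^2 + 5.
Then g(2) = -19.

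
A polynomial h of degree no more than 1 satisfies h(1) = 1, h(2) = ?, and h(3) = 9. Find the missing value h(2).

5

The 2 known points determine the degree-1 polynomial uniquely.
Write h(x) = ax + b. Substituting each data point gives a linear system:
  a + b = 1
  3a + b = 9
Solving the system yields a = 4, b = -3.
So h(x) = 4x - 3.
Then h(2) = 5.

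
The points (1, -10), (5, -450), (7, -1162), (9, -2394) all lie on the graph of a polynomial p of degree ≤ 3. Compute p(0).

0

Using the Lagrange interpolation formula with nodes 1, 5, 7, 9:
  L_0(u) = (u - 5)(u - 7)(u - 9) / -192
  L_1(u) = (u - 1)(u - 7)(u - 9) / 32
  L_2(u) = (u - 1)(u - 5)(u - 9) / -24
  L_3(u) = (u - 1)(u - 5)(u - 7) / 64
Then p(u) = -10·L_0(u) - 450·L_1(u) - 1162·L_2(u) - 2394·L_3(u).
Expanding and collecting terms gives p(u) = -3u³ - 2u² - 5u.
Evaluating at u = 0: p(0) = 0.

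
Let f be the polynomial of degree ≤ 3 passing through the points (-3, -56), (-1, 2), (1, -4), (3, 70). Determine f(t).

f(t) = 3t^3 + t^2 - 6t - 2

Using the Lagrange interpolation formula with nodes -3, -1, 1, 3:
  L_0(t) = (t + 1)(t - 1)(t - 3) / -48
  L_1(t) = (t + 3)(t - 1)(t - 3) / 16
  L_2(t) = (t + 3)(t + 1)(t - 3) / -16
  L_3(t) = (t + 3)(t + 1)(t - 1) / 48
Then f(t) = -56·L_0(t) + 2·L_1(t) - 4·L_2(t) + 70·L_3(t).
Expanding and collecting terms gives f(t) = 3t³ + t² - 6t - 2.
Check: f(-3) = -56. ✓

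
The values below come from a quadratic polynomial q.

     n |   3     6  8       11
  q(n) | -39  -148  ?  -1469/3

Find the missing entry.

-782/3

The 3 known points determine the degree-2 polynomial uniquely.
Write q(n) = an^2 + bn + c. Substituting each data point gives a linear system:
  9a + 3b + c = -39
  36a + 6b + c = -148
  121a + 11b + c = -1469/3
Solving the system yields a = -4, b = -1/3, c = -2.
So q(n) = -4n² - (1/3)n - 2.
Then q(8) = -782/3.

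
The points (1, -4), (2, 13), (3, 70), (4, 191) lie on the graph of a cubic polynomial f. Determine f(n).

Write f(n) = an^3 + bn^2 + cn + d. Substituting each data point gives a linear system:
  a + b + c + d = -4
  8a + 4b + 2c + d = 13
  27a + 9b + 3c + d = 70
  64a + 16b + 4c + d = 191
Solving the system yields a = 4, b = -4, c = 1, d = -5.
So f(n) = 4n³ - 4n² + n - 5.
Check: f(2) = 13. ✓

f(n) = 4n^3 - 4n^2 + n - 5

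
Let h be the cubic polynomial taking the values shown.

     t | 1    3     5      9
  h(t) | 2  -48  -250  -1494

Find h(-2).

2

Write h(t) = at^3 + bt^2 + ct + d. Substituting each data point gives a linear system:
  a + b + c + d = 2
  27a + 9b + 3c + d = -48
  125a + 25b + 5c + d = -250
  729a + 81b + 9c + d = -1494
Solving the system yields a = -2, b = -1, c = 5, d = 0.
So h(t) = -2t^3 - t^2 + 5t.
Then h(-2) = 2.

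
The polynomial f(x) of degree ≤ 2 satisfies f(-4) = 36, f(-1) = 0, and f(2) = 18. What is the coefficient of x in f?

Write f(x) = ax^2 + bx + c. Substituting each data point gives a linear system:
  16a - 4b + c = 36
  a - b + c = 0
  4a + 2b + c = 18
Solving the system yields a = 3, b = 3, c = 0.
So f(x) = 3x^2 + 3x.
The coefficient of x is 3.

3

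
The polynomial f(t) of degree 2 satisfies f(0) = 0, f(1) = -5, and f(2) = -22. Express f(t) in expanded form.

f(t) = -6t^2 + t

Using the Lagrange interpolation formula with nodes 0, 1, 2:
  L_0(t) = (t - 1)(t - 2) / 2
  L_1(t) = t(t - 2) / -1
  L_2(t) = t(t - 1) / 2
Then f(t) = 0·L_0(t) - 5·L_1(t) - 22·L_2(t).
Expanding and collecting terms gives f(t) = -6t² + t.
Check: f(2) = -22. ✓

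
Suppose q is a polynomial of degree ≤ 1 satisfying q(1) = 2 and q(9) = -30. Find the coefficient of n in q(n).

-4

Write q(n) = an + b. Substituting each data point gives a linear system:
  a + b = 2
  9a + b = -30
Solving the system yields a = -4, b = 6.
So q(n) = -4n + 6.
The leading coefficient is -4.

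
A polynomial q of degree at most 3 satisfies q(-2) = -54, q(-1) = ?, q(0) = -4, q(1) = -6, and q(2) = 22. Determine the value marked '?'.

-8

The 4 known points determine the degree-3 polynomial uniquely.
Write q(u) = au^3 + bu^2 + cu + d. Substituting each data point gives a linear system:
  -8a + 4b - 2c + d = -54
  d = -4
  a + b + c + d = -6
  8a + 4b + 2c + d = 22
Solving the system yields a = 6, b = -3, c = -5, d = -4.
So q(u) = 6u^3 - 3u^2 - 5u - 4.
Then q(-1) = -8.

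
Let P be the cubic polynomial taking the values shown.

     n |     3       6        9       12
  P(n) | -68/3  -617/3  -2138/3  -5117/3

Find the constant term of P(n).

Write P(n) = an^3 + bn^2 + cn + d. Substituting each data point gives a linear system:
  27a + 9b + 3c + d = -68/3
  216a + 36b + 6c + d = -617/3
  729a + 81b + 9c + d = -2138/3
  1728a + 144b + 12c + d = -5117/3
Solving the system yields a = -1, b = 0, c = 2, d = -5/3.
So P(n) = -n^3 + 2n - 5/3.
The constant term is -5/3.

-5/3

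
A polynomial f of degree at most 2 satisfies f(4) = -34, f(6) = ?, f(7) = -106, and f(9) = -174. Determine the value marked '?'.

-78

The 3 known points determine the degree-2 polynomial uniquely.
Write f(u) = au^2 + bu + c. Substituting each data point gives a linear system:
  16a + 4b + c = -34
  49a + 7b + c = -106
  81a + 9b + c = -174
Solving the system yields a = -2, b = -2, c = 6.
So f(u) = -2u² - 2u + 6.
Then f(6) = -78.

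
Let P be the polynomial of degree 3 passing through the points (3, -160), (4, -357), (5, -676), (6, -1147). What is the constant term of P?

Write P(n) = an^3 + bn^2 + cn + d. Substituting each data point gives a linear system:
  27a + 9b + 3c + d = -160
  64a + 16b + 4c + d = -357
  125a + 25b + 5c + d = -676
  216a + 36b + 6c + d = -1147
Solving the system yields a = -5, b = -1, c = -5, d = -1.
So P(n) = -5n^3 - n^2 - 5n - 1.
The constant term is -1.

-1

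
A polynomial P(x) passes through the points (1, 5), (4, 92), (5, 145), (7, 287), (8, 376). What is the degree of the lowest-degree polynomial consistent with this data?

Divided differences on the nodes 1, 4, 5, 7, 8:
  order 0: 5  92  145  287  376
  order 1: 29  53  71  89
  order 2: 6  6  6
  order 3: 0  0
  order 4: 0
The order-2 divided differences are all 6 (nonzero) and every higher order vanishes, so the data lies on a polynomial of degree exactly 2.

2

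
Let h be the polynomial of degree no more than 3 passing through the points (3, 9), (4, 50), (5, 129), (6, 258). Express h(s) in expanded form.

Write h(s) = as^3 + bs^2 + cs + d. Substituting each data point gives a linear system:
  27a + 9b + 3c + d = 9
  64a + 16b + 4c + d = 50
  125a + 25b + 5c + d = 129
  216a + 36b + 6c + d = 258
Solving the system yields a = 2, b = -5, c = 2, d = -6.
So h(s) = 2s^3 - 5s^2 + 2s - 6.
Check: h(6) = 258. ✓

h(s) = 2s^3 - 5s^2 + 2s - 6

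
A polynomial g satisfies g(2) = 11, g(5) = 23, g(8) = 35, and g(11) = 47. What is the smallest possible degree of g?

Forward differences of the values at n = 2, 5, 8, 11:
  g  : 11  23  35  47
  Δ  : 12  12  12
  Δ^2: 0  0
  Δ^3: 0
The first differences are constant (12) and nonzero, while all higher differences vanish, so the minimal degree is 1.

1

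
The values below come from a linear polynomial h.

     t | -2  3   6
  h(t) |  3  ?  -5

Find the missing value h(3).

The 2 known points determine the degree-1 polynomial uniquely.
Write h(t) = at + b. Substituting each data point gives a linear system:
  -2a + b = 3
  6a + b = -5
Solving the system yields a = -1, b = 1.
So h(t) = -t + 1.
Then h(3) = -2.

-2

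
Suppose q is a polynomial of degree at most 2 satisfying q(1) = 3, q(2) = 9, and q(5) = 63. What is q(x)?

Using the Lagrange interpolation formula with nodes 1, 2, 5:
  L_0(x) = (x - 2)(x - 5) / 4
  L_1(x) = (x - 1)(x - 5) / -3
  L_2(x) = (x - 1)(x - 2) / 12
Then q(x) = 3·L_0(x) + 9·L_1(x) + 63·L_2(x).
Expanding and collecting terms gives q(x) = 3x^2 - 3x + 3.
Check: q(1) = 3. ✓

q(x) = 3x^2 - 3x + 3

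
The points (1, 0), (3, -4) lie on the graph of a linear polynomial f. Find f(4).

-6

Using the Lagrange interpolation formula with nodes 1, 3:
  L_0(n) = (n - 3) / -2
  L_1(n) = (n - 1) / 2
Then f(n) = 0·L_0(n) - 4·L_1(n).
Expanding and collecting terms gives f(n) = -2n + 2.
Evaluating at n = 4: f(4) = -6.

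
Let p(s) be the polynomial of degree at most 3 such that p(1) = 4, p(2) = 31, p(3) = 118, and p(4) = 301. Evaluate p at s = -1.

Forward differences of the values at s = 1, 2, 3, 4:
  p  : 4  31  118  301
  Δ  : 27  87  183
  Δ^2: 60  96
  Δ^3: 36
The third differences are constant, confirming degree 3.
Interpolating (Newton forward form) and evaluating at s = -1 gives p(-1) = -14.

-14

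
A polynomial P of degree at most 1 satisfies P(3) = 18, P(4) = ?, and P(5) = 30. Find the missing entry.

24

On equispaced nodes a degree-1 polynomial has vanishing second forward difference, so
  P(3) - 2·P(4) + P(5) = 0.
Substituting the known values and solving for P(4):
  -2·P(4) = -48
  P(4) = 24.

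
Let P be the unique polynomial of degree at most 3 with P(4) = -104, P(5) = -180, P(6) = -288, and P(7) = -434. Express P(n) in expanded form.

Using the Lagrange interpolation formula with nodes 4, 5, 6, 7:
  L_0(n) = (n - 5)(n - 6)(n - 7) / -6
  L_1(n) = (n - 4)(n - 6)(n - 7) / 2
  L_2(n) = (n - 4)(n - 5)(n - 7) / -2
  L_3(n) = (n - 4)(n - 5)(n - 6) / 6
Then P(n) = -104·L_0(n) - 180·L_1(n) - 288·L_2(n) - 434·L_3(n).
Expanding and collecting terms gives P(n) = -n^3 - n^2 - 6n.
Check: P(7) = -434. ✓

P(n) = -n^3 - n^2 - 6n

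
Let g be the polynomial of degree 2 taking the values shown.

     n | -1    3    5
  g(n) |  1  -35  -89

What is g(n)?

g(n) = -3n^2 - 3n + 1

Using the Lagrange interpolation formula with nodes -1, 3, 5:
  L_0(n) = (n - 3)(n - 5) / 24
  L_1(n) = (n + 1)(n - 5) / -8
  L_2(n) = (n + 1)(n - 3) / 12
Then g(n) = 1·L_0(n) - 35·L_1(n) - 89·L_2(n).
Expanding and collecting terms gives g(n) = -3n^2 - 3n + 1.
Check: g(5) = -89. ✓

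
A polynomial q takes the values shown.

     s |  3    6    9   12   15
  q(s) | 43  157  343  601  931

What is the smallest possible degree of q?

Forward differences of the values at s = 3, 6, 9, 12, 15:
  q  : 43  157  343  601  931
  Δ  : 114  186  258  330
  Δ^2: 72  72  72
  Δ^3: 0  0
  Δ^4: 0
The second differences are constant (72) and nonzero, while all higher differences vanish, so the minimal degree is 2.

2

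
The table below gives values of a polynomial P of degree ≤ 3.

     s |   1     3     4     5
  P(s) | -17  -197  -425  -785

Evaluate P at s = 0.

Using the Lagrange interpolation formula with nodes 1, 3, 4, 5:
  L_0(s) = (s - 3)(s - 4)(s - 5) / -24
  L_1(s) = (s - 1)(s - 4)(s - 5) / 4
  L_2(s) = (s - 1)(s - 3)(s - 5) / -3
  L_3(s) = (s - 1)(s - 3)(s - 4) / 8
Then P(s) = -17·L_0(s) - 197·L_1(s) - 425·L_2(s) - 785·L_3(s).
Expanding and collecting terms gives P(s) = -5s^3 - 6s^2 - s - 5.
Evaluating at s = 0: P(0) = -5.

-5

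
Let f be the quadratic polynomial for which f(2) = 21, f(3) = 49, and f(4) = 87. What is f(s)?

f(s) = 5s^2 + 3s - 5

Using the Lagrange interpolation formula with nodes 2, 3, 4:
  L_0(s) = (s - 3)(s - 4) / 2
  L_1(s) = (s - 2)(s - 4) / -1
  L_2(s) = (s - 2)(s - 3) / 2
Then f(s) = 21·L_0(s) + 49·L_1(s) + 87·L_2(s).
Expanding and collecting terms gives f(s) = 5s^2 + 3s - 5.
Check: f(4) = 87. ✓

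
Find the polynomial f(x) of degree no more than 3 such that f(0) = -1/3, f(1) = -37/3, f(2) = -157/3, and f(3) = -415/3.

Write f(x) = ax^3 + bx^2 + cx + d. Substituting each data point gives a linear system:
  d = -1/3
  a + b + c + d = -37/3
  8a + 4b + 2c + d = -157/3
  27a + 9b + 3c + d = -415/3
Solving the system yields a = -3, b = -5, c = -4, d = -1/3.
So f(x) = -3x^3 - 5x^2 - 4x - 1/3.
Check: f(1) = -37/3. ✓

f(x) = -3x^3 - 5x^2 - 4x - 1/3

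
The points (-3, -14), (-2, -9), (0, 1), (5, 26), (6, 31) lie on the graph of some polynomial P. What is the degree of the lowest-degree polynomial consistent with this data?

Divided differences on the nodes -3, -2, 0, 5, 6:
  order 0: -14  -9  1  26  31
  order 1: 5  5  5  5
  order 2: 0  0  0
  order 3: 0  0
  order 4: 0
The order-1 divided differences are all 5 (nonzero) and every higher order vanishes, so the data lies on a polynomial of degree exactly 1.

1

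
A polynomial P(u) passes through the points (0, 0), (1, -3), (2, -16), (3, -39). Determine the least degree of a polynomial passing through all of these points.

Forward differences of the values at u = 0, 1, 2, 3:
  P  : 0  -3  -16  -39
  Δ  : -3  -13  -23
  Δ^2: -10  -10
  Δ^3: 0
The second differences are constant (-10) and nonzero, while all higher differences vanish, so the minimal degree is 2.

2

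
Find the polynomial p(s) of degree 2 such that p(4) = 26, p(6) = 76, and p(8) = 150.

Using the Lagrange interpolation formula with nodes 4, 6, 8:
  L_0(s) = (s - 6)(s - 8) / 8
  L_1(s) = (s - 4)(s - 8) / -4
  L_2(s) = (s - 4)(s - 6) / 8
Then p(s) = 26·L_0(s) + 76·L_1(s) + 150·L_2(s).
Expanding and collecting terms gives p(s) = 3s^2 - 5s - 2.
Check: p(6) = 76. ✓

p(s) = 3s^2 - 5s - 2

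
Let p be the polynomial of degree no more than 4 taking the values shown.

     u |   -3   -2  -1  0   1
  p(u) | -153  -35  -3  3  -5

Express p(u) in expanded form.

p(u) = -2u^4 - 2u^3 - 5u^2 + u + 3

Write p(u) = au^4 + bu^3 + cu^2 + du + e. Substituting each data point gives a linear system:
  81a - 27b + 9c - 3d + e = -153
  16a - 8b + 4c - 2d + e = -35
  a - b + c - d + e = -3
  e = 3
  a + b + c + d + e = -5
Solving the system yields a = -2, b = -2, c = -5, d = 1, e = 3.
So p(u) = -2u^4 - 2u^3 - 5u^2 + u + 3.
Check: p(1) = -5. ✓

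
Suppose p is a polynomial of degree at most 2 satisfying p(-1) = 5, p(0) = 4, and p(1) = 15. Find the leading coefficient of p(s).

6

Write p(s) = as^2 + bs + c. Substituting each data point gives a linear system:
  a - b + c = 5
  c = 4
  a + b + c = 15
Solving the system yields a = 6, b = 5, c = 4.
So p(s) = 6s² + 5s + 4.
The leading coefficient is 6.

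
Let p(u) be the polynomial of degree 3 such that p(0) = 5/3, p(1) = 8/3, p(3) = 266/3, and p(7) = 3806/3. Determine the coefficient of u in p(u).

-1

Write p(u) = au^3 + bu^2 + cu + d. Substituting each data point gives a linear system:
  d = 5/3
  a + b + c + d = 8/3
  27a + 9b + 3c + d = 266/3
  343a + 49b + 7c + d = 3806/3
Solving the system yields a = 4, b = -2, c = -1, d = 5/3.
So p(u) = 4u^3 - 2u^2 - u + 5/3.
The coefficient of u is -1.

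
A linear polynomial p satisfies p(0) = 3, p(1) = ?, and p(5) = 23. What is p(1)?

7

The 2 known points determine the degree-1 polynomial uniquely.
Write p(n) = an + b. Substituting each data point gives a linear system:
  b = 3
  5a + b = 23
Solving the system yields a = 4, b = 3.
So p(n) = 4n + 3.
Then p(1) = 7.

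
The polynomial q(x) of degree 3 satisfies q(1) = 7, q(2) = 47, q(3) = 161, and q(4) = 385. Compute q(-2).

Using the Lagrange interpolation formula with nodes 1, 2, 3, 4:
  L_0(x) = (x - 2)(x - 3)(x - 4) / -6
  L_1(x) = (x - 1)(x - 3)(x - 4) / 2
  L_2(x) = (x - 1)(x - 2)(x - 4) / -2
  L_3(x) = (x - 1)(x - 2)(x - 3) / 6
Then q(x) = 7·L_0(x) + 47·L_1(x) + 161·L_2(x) + 385·L_3(x).
Expanding and collecting terms gives q(x) = 6x³ + x² - 5x + 5.
Evaluating at x = -2: q(-2) = -29.

-29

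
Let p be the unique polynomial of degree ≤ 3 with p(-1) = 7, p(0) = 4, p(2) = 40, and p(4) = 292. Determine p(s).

p(s) = 4s^3 + 3s^2 - 4s + 4

Using the Lagrange interpolation formula with nodes -1, 0, 2, 4:
  L_0(s) = s(s - 2)(s - 4) / -15
  L_1(s) = (s + 1)(s - 2)(s - 4) / 8
  L_2(s) = (s + 1)s(s - 4) / -12
  L_3(s) = (s + 1)s(s - 2) / 40
Then p(s) = 7·L_0(s) + 4·L_1(s) + 40·L_2(s) + 292·L_3(s).
Expanding and collecting terms gives p(s) = 4s^3 + 3s^2 - 4s + 4.
Check: p(0) = 4. ✓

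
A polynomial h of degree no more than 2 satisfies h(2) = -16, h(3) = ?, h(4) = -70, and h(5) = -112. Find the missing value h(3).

The 3 known points determine the degree-2 polynomial uniquely.
Write h(u) = au^2 + bu + c. Substituting each data point gives a linear system:
  4a + 2b + c = -16
  16a + 4b + c = -70
  25a + 5b + c = -112
Solving the system yields a = -5, b = 3, c = -2.
So h(u) = -5u^2 + 3u - 2.
Then h(3) = -38.

-38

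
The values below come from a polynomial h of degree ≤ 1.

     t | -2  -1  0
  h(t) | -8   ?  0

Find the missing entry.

-4

On equispaced nodes a degree-1 polynomial has vanishing second forward difference, so
  h(-2) - 2·h(-1) + h(0) = 0.
Substituting the known values and solving for h(-1):
  -2·h(-1) = 8
  h(-1) = -4.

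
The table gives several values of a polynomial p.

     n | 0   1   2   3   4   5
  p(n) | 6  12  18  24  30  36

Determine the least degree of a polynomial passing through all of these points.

1

Forward differences of the values at n = 0, 1, 2, 3, 4, 5:
  p  : 6  12  18  24  30  36
  Δ  : 6  6  6  6  6
  Δ^2: 0  0  0  0
  Δ^3: 0  0  0
  Δ^4: 0  0
  Δ^5: 0
The first differences are constant (6) and nonzero, while all higher differences vanish, so the minimal degree is 1.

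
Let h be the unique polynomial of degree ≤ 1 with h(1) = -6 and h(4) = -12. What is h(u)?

h(u) = -2u - 4

Write h(u) = au + b. Substituting each data point gives a linear system:
  a + b = -6
  4a + b = -12
Solving the system yields a = -2, b = -4.
So h(u) = -2u - 4.
Check: h(4) = -12. ✓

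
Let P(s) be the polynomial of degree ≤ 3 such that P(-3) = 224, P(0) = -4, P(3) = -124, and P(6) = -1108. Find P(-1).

Write P(s) = as^3 + bs^2 + cs + d. Substituting each data point gives a linear system:
  -27a + 9b - 3c + d = 224
  d = -4
  27a + 9b + 3c + d = -124
  216a + 36b + 6c + d = -1108
Solving the system yields a = -6, b = 6, c = -4, d = -4.
So P(s) = -6s^3 + 6s^2 - 4s - 4.
Then P(-1) = 12.

12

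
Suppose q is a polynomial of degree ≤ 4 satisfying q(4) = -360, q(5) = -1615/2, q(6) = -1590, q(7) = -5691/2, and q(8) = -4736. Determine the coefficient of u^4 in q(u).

Write q(u) = au^4 + bu^3 + cu^2 + du + e. Substituting each data point gives a linear system:
  256a + 64b + 16c + 4d + e = -360
  625a + 125b + 25c + 5d + e = -1615/2
  1296a + 216b + 36c + 6d + e = -1590
  2401a + 343b + 49c + 7d + e = -5691/2
  4096a + 512b + 64c + 8d + e = -4736
Solving the system yields a = -1, b = -1, c = -3/2, d = -4, e = 0.
So q(u) = -u⁴ - u³ - (3/2)u² - 4u.
The leading coefficient is -1.

-1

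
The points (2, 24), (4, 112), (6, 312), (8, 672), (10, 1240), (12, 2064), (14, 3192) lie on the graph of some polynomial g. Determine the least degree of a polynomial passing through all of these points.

3

Forward differences of the values at n = 2, 4, 6, 8, 10, 12, 14:
  g  : 24  112  312  672  1240  2064  3192
  Δ  : 88  200  360  568  824  1128
  Δ^2: 112  160  208  256  304
  Δ^3: 48  48  48  48
  Δ^4: 0  0  0
  Δ^5: 0  0
  Δ^6: 0
The third differences are constant (48) and nonzero, while all higher differences vanish, so the minimal degree is 3.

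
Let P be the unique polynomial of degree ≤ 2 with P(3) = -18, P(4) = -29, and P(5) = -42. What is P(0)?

3

Using the Lagrange interpolation formula with nodes 3, 4, 5:
  L_0(x) = (x - 4)(x - 5) / 2
  L_1(x) = (x - 3)(x - 5) / -1
  L_2(x) = (x - 3)(x - 4) / 2
Then P(x) = -18·L_0(x) - 29·L_1(x) - 42·L_2(x).
Expanding and collecting terms gives P(x) = -x² - 4x + 3.
Evaluating at x = 0: P(0) = 3.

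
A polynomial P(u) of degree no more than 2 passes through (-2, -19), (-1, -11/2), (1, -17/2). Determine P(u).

P(u) = -5u^2 - (3/2)u - 2

Using the Lagrange interpolation formula with nodes -2, -1, 1:
  L_0(u) = (u + 1)(u - 1) / 3
  L_1(u) = (u + 2)(u - 1) / -2
  L_2(u) = (u + 2)(u + 1) / 6
Then P(u) = -19·L_0(u) - 11/2·L_1(u) - 17/2·L_2(u).
Expanding and collecting terms gives P(u) = -5u² - (3/2)u - 2.
Check: P(1) = -17/2. ✓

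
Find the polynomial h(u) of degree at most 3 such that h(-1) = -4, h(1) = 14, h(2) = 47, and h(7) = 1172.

Using the Lagrange interpolation formula with nodes -1, 1, 2, 7:
  L_0(u) = (u - 1)(u - 2)(u - 7) / -48
  L_1(u) = (u + 1)(u - 2)(u - 7) / 12
  L_2(u) = (u + 1)(u - 1)(u - 7) / -15
  L_3(u) = (u + 1)(u - 1)(u - 2) / 240
Then h(u) = -4·L_0(u) + 14·L_1(u) + 47·L_2(u) + 1172·L_3(u).
Expanding and collecting terms gives h(u) = 3u³ + 2u² + 6u + 3.
Check: h(-1) = -4. ✓

h(u) = 3u^3 + 2u^2 + 6u + 3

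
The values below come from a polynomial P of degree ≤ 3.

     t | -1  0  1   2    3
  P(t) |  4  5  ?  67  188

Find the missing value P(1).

On equispaced nodes a degree-3 polynomial has vanishing fourth forward difference, so
  P(-1) - 4·P(0) + 6·P(1) - 4·P(2) + P(3) = 0.
Substituting the known values and solving for P(1):
  6·P(1) = 96
  P(1) = 16.

16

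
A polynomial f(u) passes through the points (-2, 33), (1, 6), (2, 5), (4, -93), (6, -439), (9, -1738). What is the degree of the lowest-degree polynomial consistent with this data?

Divided differences on the nodes -2, 1, 2, 4, 6, 9:
  order 0: 33  6  5  -93  -439  -1738
  order 1: -9  -1  -49  -173  -433
  order 2: 2  -16  -31  -52
  order 3: -3  -3  -3
  order 4: 0  0
  order 5: 0
The order-3 divided differences are all -3 (nonzero) and every higher order vanishes, so the data lies on a polynomial of degree exactly 3.

3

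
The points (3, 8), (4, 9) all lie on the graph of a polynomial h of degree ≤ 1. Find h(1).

Write h(u) = au + b. Substituting each data point gives a linear system:
  3a + b = 8
  4a + b = 9
Solving the system yields a = 1, b = 5.
So h(u) = u + 5.
Then h(1) = 6.

6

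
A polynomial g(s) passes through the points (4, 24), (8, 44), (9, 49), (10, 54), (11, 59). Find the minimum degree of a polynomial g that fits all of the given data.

1

Divided differences on the nodes 4, 8, 9, 10, 11:
  order 0: 24  44  49  54  59
  order 1: 5  5  5  5
  order 2: 0  0  0
  order 3: 0  0
  order 4: 0
The order-1 divided differences are all 5 (nonzero) and every higher order vanishes, so the data lies on a polynomial of degree exactly 1.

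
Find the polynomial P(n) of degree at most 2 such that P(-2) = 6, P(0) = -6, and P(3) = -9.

Write P(n) = an^2 + bn + c. Substituting each data point gives a linear system:
  4a - 2b + c = 6
  c = -6
  9a + 3b + c = -9
Solving the system yields a = 1, b = -4, c = -6.
So P(n) = n^2 - 4n - 6.
Check: P(3) = -9. ✓

P(n) = n^2 - 4n - 6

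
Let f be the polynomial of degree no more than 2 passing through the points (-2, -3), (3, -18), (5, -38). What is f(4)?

Write f(s) = as^2 + bs + c. Substituting each data point gives a linear system:
  4a - 2b + c = -3
  9a + 3b + c = -18
  25a + 5b + c = -38
Solving the system yields a = -1, b = -2, c = -3.
So f(s) = -s^2 - 2s - 3.
Then f(4) = -27.

-27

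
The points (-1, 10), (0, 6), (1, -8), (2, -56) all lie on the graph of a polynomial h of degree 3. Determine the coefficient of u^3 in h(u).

-4

Write h(u) = au^3 + bu^2 + cu + d. Substituting each data point gives a linear system:
  -a + b - c + d = 10
  d = 6
  a + b + c + d = -8
  8a + 4b + 2c + d = -56
Solving the system yields a = -4, b = -5, c = -5, d = 6.
So h(u) = -4u^3 - 5u^2 - 5u + 6.
The leading coefficient is -4.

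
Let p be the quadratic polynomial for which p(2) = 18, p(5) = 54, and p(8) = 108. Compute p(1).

Using the Lagrange interpolation formula with nodes 2, 5, 8:
  L_0(s) = (s - 5)(s - 8) / 18
  L_1(s) = (s - 2)(s - 8) / -9
  L_2(s) = (s - 2)(s - 5) / 18
Then p(s) = 18·L_0(s) + 54·L_1(s) + 108·L_2(s).
Expanding and collecting terms gives p(s) = s² + 5s + 4.
Evaluating at s = 1: p(1) = 10.

10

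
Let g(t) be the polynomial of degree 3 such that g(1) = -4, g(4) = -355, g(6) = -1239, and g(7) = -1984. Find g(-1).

Using the Lagrange interpolation formula with nodes 1, 4, 6, 7:
  L_0(t) = (t - 4)(t - 6)(t - 7) / -90
  L_1(t) = (t - 1)(t - 6)(t - 7) / 18
  L_2(t) = (t - 1)(t - 4)(t - 7) / -10
  L_3(t) = (t - 1)(t - 4)(t - 6) / 18
Then g(t) = -4·L_0(t) - 355·L_1(t) - 1239·L_2(t) - 1984·L_3(t).
Expanding and collecting terms gives g(t) = -6t³ + t² + 4t - 3.
Evaluating at t = -1: g(-1) = 0.

0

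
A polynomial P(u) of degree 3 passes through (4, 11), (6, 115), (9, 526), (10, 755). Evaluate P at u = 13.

Write P(u) = au^3 + bu^2 + cu + d. Substituting each data point gives a linear system:
  64a + 16b + 4c + d = 11
  216a + 36b + 6c + d = 115
  729a + 81b + 9c + d = 526
  1000a + 100b + 10c + d = 755
Solving the system yields a = 1, b = -2, c = -4, d = -5.
So P(u) = u^3 - 2u^2 - 4u - 5.
Then P(13) = 1802.

1802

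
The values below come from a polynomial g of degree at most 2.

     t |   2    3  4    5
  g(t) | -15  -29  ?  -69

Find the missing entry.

The 3 known points determine the degree-2 polynomial uniquely.
Write g(t) = at^2 + bt + c. Substituting each data point gives a linear system:
  4a + 2b + c = -15
  9a + 3b + c = -29
  25a + 5b + c = -69
Solving the system yields a = -2, b = -4, c = 1.
So g(t) = -2t² - 4t + 1.
Then g(4) = -47.

-47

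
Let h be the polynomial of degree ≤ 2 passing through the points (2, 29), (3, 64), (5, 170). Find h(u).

Write h(u) = au^2 + bu + c. Substituting each data point gives a linear system:
  4a + 2b + c = 29
  9a + 3b + c = 64
  25a + 5b + c = 170
Solving the system yields a = 6, b = 5, c = -5.
So h(u) = 6u^2 + 5u - 5.
Check: h(3) = 64. ✓

h(u) = 6u^2 + 5u - 5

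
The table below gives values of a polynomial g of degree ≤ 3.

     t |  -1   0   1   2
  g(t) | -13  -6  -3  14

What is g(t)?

g(t) = 3t^3 - 2t^2 + 2t - 6

Using the Lagrange interpolation formula with nodes -1, 0, 1, 2:
  L_0(t) = t(t - 1)(t - 2) / -6
  L_1(t) = (t + 1)(t - 1)(t - 2) / 2
  L_2(t) = (t + 1)t(t - 2) / -2
  L_3(t) = (t + 1)t(t - 1) / 6
Then g(t) = -13·L_0(t) - 6·L_1(t) - 3·L_2(t) + 14·L_3(t).
Expanding and collecting terms gives g(t) = 3t^3 - 2t^2 + 2t - 6.
Check: g(-1) = -13. ✓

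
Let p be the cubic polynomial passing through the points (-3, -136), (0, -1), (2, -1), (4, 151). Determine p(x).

Using the Lagrange interpolation formula with nodes -3, 0, 2, 4:
  L_0(x) = x(x - 2)(x - 4) / -105
  L_1(x) = (x + 3)(x - 2)(x - 4) / 24
  L_2(x) = (x + 3)x(x - 4) / -20
  L_3(x) = (x + 3)x(x - 2) / 56
Then p(x) = -136·L_0(x) - 1·L_1(x) - 1·L_2(x) + 151·L_3(x).
Expanding and collecting terms gives p(x) = 4x³ - 5x² - 6x - 1.
Check: p(-3) = -136. ✓

p(x) = 4x^3 - 5x^2 - 6x - 1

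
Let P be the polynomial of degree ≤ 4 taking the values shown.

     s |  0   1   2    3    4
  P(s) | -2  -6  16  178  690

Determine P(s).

P(s) = 4s^4 - 5s^3 - 3s - 2

Using the Lagrange interpolation formula with nodes 0, 1, 2, 3, 4:
  L_0(s) = (s - 1)(s - 2)(s - 3)(s - 4) / 24
  L_1(s) = s(s - 2)(s - 3)(s - 4) / -6
  L_2(s) = s(s - 1)(s - 3)(s - 4) / 4
  L_3(s) = s(s - 1)(s - 2)(s - 4) / -6
  L_4(s) = s(s - 1)(s - 2)(s - 3) / 24
Then P(s) = -2·L_0(s) - 6·L_1(s) + 16·L_2(s) + 178·L_3(s) + 690·L_4(s).
Expanding and collecting terms gives P(s) = 4s⁴ - 5s³ - 3s - 2.
Check: P(4) = 690. ✓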